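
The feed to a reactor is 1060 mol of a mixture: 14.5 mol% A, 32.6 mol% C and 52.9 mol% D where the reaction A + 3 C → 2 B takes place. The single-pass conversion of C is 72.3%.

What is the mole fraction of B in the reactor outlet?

C reacted = 0.723 × 345.6 = 249.8 mol; ν_C = −3, so ξ = 249.8/3 = 83.28 mol.
Outlet amounts (n = n₀ + ν ξ):
  A: 153.7 − 1(83.28) = 70.42
  C: 345.6 − 3(83.28) = 95.72
  B: 0 + 2(83.28) = 166.6
  D: 560.7 (inert)
Total out = 893.4 mol; y_B = 166.6 / 893.4 = 0.1864.

0.186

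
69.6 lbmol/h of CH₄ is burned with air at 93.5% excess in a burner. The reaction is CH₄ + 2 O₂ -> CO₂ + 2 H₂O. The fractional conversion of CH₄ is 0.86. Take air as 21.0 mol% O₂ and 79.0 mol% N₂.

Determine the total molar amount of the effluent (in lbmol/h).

Stoichiometric O₂ = 2 × 69.6 = 139.2 lbmol/h; O₂ fed = 139.2 × 1.935 = 269.4 lbmol/h.
N₂ fed = 269.4 × 79/21 = 1013 lbmol/h.
Fuel reacted = 0.86 × 69.6 → ξ = 59.86 lbmol/h.
Outlet (n = n₀ + ν ξ):
  CH₄: 69.6 − 1(59.86) = 9.744
  O₂: 269.4 − 2(59.86) = 149.6
  N₂: 1013 (inert)
  CO₂: 0 + 1(59.86) = 59.86
  H₂O: 0 + 2(59.86) = 119.7
Total out = 9.744 + 149.6 + 1013 + 59.86 + 119.7 = 1352 lbmol/h.

1350 lbmol/h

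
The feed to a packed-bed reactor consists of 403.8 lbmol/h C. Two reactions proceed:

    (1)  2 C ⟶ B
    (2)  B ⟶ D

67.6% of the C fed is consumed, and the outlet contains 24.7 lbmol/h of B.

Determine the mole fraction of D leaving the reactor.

0.418

Conversion of C: C consumed = 2ξ₁ = 0.676 × 403.8 → ξ₁ = 136.5 lbmol/h.
B balance: n_B = 0 + 1ξ₁ − 1ξ₂ = 24.7 → ξ₂ = (1·136.5 − 24.7)/1 = 111.8 lbmol/h.
Outlet amounts (n = n₀ + Σ ν·ξ):
  C: 403.8 − 2(136.5) = 130.8
  B: 0 + 1(136.5) − 1(111.8) = 24.7
  D: 0 + 1(111.8) = 111.8
Total out = 267.3 lbmol/h; y_D = 111.8 / 267.3 = 0.4182.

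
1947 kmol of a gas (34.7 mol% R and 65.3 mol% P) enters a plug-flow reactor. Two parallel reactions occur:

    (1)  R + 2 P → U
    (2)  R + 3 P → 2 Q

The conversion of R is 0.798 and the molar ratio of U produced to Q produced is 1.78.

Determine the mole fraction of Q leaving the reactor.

0.272

Conversion of R: R consumed = 0.798 × 675.6 = 539.1 kmol = 1ξ₁ + 1ξ₂.
Selectivity: 1ξ₁ / (2ξ₂) = 1.78 → ξ₁ = 3.56 ξ₂.
Substitute: (1·3.56 + 1) ξ₂ = 539.1 → ξ₂ = 118.2 kmol, ξ₁ = 420.9 kmol.
Outlet amounts (n = n₀ + Σ ν·ξ):
  R: 675.6 − 1(420.9) − 1(118.2) = 136.5
  P: 1271 − 2(420.9) − 3(118.2) = 74.89
  U: 0 + 1(420.9) = 420.9
  Q: 0 + 2(118.2) = 236.5
Total out = 868.7 kmol; y_Q = 236.5 / 868.7 = 0.2722.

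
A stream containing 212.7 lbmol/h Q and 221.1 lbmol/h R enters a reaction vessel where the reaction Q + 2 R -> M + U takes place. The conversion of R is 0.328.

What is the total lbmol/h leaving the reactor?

R reacted = 0.328 × 221.1 = 72.52 lbmol/h; ν_R = −2, so ξ = 72.52/2 = 36.26 lbmol/h.
Outlet amounts (n = n₀ + ν ξ):
  Q: 212.7 − 1(36.26) = 176.4
  R: 221.1 − 2(36.26) = 148.6
  M: 0 + 1(36.26) = 36.26
  U: 0 + 1(36.26) = 36.26
Total out = 176.4 + 148.6 + 36.26 + 36.26 = 397.5 lbmol/h.

398 lbmol/h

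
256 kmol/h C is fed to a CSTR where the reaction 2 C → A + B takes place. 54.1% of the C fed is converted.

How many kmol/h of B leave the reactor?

69.2 kmol/h

C reacted = 0.541 × 256 = 138.5 kmol/h; ν_C = −2, so ξ = 138.5/2 = 69.25 kmol/h.
Outlet amounts (n = n₀ + ν ξ):
  C: 256 − 2(69.25) = 117.5
  A: 0 + 1(69.25) = 69.25
  B: 0 + 1(69.25) = 69.25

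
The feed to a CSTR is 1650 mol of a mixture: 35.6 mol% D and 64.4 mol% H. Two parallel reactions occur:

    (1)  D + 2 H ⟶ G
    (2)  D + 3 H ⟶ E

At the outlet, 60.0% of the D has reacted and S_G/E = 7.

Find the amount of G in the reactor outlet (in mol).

Conversion of D: D consumed = 0.6 × 587.4 = 352.4 mol = 1ξ₁ + 1ξ₂.
Selectivity: 1ξ₁ / (1ξ₂) = 7 → ξ₁ = 7 ξ₂.
Substitute: (1·7 + 1) ξ₂ = 352.4 → ξ₂ = 44.05 mol, ξ₁ = 308.4 mol.
Outlet amounts (n = n₀ + Σ ν·ξ):
  D: 587.4 − 1(308.4) − 1(44.05) = 235
  H: 1063 − 2(308.4) − 3(44.05) = 313.7
  G: 0 + 1(308.4) = 308.4
  E: 0 + 1(44.05) = 44.05

308 mol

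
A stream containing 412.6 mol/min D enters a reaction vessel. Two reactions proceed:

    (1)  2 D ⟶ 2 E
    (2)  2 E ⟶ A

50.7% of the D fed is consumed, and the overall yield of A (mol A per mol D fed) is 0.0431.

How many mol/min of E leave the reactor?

Conversion of D: D consumed = 2ξ₁ = 0.507 × 412.6 → ξ₁ = 104.6 mol/min.
Yield of A: 1ξ₂ / 412.6 = 0.0431 → ξ₂ = 17.78 mol/min.
Outlet amounts (n = n₀ + Σ ν·ξ):
  D: 412.6 − 2(104.6) = 203.4
  E: 0 + 2(104.6) − 2(17.78) = 173.6
  A: 0 + 1(17.78) = 17.78

174 mol/min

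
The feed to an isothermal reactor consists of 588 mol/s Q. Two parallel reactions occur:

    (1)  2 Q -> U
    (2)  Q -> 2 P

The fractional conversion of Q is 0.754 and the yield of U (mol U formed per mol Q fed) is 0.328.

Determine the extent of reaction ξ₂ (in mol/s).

ξ₂ = 57.6 mol/s

Yield of U: 1ξ₁ / 588 = 0.328 → ξ₁ = 192.9 mol/s.
Conversion of Q: 2ξ₁ + 1ξ₂ = 0.754 × 588 = 443.4 → ξ₂ = 57.62 mol/s.
Outlet amounts (n = n₀ + Σ ν·ξ):
  Q: 588 − 2(192.9) − 1(57.62) = 144.6
  U: 0 + 1(192.9) = 192.9
  P: 0 + 2(57.62) = 115.2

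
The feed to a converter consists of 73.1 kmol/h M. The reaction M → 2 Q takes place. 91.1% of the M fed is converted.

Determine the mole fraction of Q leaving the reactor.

M reacted = 0.911 × 73.1 = 66.59 kmol/h; ν_M = −1, so ξ = 66.59/1 = 66.59 kmol/h.
Outlet amounts (n = n₀ + ν ξ):
  M: 73.1 − 1(66.59) = 6.506
  Q: 0 + 2(66.59) = 133.2
Total out = 139.7 kmol/h; y_Q = 133.2 / 139.7 = 0.9534.

0.953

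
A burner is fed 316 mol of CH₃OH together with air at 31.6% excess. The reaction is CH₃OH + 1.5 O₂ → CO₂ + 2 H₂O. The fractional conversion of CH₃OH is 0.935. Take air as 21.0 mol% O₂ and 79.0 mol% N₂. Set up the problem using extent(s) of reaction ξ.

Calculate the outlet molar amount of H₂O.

Stoichiometric O₂ = 1.5 × 316 = 474 mol; O₂ fed = 474 × 1.316 = 623.8 mol.
N₂ fed = 623.8 × 79/21 = 2347 mol.
Fuel reacted = 0.935 × 316 → ξ = 295.5 mol.
Outlet (n = n₀ + ν ξ):
  CH₃OH: 316 − 1(295.5) = 20.54
  O₂: 623.8 − 1.5(295.5) = 180.6
  N₂: 2347 (inert)
  CO₂: 0 + 1(295.5) = 295.5
  H₂O: 0 + 2(295.5) = 590.9

591 mol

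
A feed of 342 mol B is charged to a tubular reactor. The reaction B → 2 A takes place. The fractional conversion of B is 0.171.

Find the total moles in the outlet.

B reacted = 0.171 × 342 = 58.48 mol; ν_B = −1, so ξ = 58.48/1 = 58.48 mol.
Outlet amounts (n = n₀ + ν ξ):
  B: 342 − 1(58.48) = 283.5
  A: 0 + 2(58.48) = 117
Total out = 283.5 + 117 = 400.5 mol.

400 mol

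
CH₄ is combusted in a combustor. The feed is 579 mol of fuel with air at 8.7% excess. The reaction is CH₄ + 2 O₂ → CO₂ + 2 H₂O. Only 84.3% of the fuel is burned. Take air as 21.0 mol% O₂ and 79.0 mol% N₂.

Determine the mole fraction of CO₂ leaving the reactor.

0.0743

Stoichiometric O₂ = 2 × 579 = 1158 mol; O₂ fed = 1158 × 1.087 = 1259 mol.
N₂ fed = 1259 × 79/21 = 4735 mol.
Fuel reacted = 0.843 × 579 → ξ = 488.1 mol.
Outlet (n = n₀ + ν ξ):
  CH₄: 579 − 1(488.1) = 90.9
  O₂: 1259 − 2(488.1) = 282.6
  N₂: 4735 (inert)
  CO₂: 0 + 1(488.1) = 488.1
  H₂O: 0 + 2(488.1) = 976.2
Total out = 6573 mol; y_CO₂ = 488.1 / 6573 = 0.07426.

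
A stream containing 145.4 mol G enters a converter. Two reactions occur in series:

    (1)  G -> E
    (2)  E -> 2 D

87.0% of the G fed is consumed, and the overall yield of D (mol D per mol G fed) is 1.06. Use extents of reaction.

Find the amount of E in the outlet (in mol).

49.4 mol

Conversion of G: G consumed = 1ξ₁ = 0.87 × 145.4 → ξ₁ = 126.5 mol.
Yield of D: 2ξ₂ / 145.4 = 1.06 → ξ₂ = 77.06 mol.
Outlet amounts (n = n₀ + Σ ν·ξ):
  G: 145.4 − 1(126.5) = 18.9
  E: 0 + 1(126.5) − 1(77.06) = 49.44
  D: 0 + 2(77.06) = 154.1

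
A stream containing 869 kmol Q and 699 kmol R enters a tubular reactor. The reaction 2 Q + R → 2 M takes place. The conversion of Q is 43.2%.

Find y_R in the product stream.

0.37

Q reacted = 0.432 × 869 = 375.4 kmol; ν_Q = −2, so ξ = 375.4/2 = 187.7 kmol.
Outlet amounts (n = n₀ + ν ξ):
  Q: 869 − 2(187.7) = 493.6
  R: 699 − 1(187.7) = 511.3
  M: 0 + 2(187.7) = 375.4
Total out = 1380 kmol; y_R = 511.3 / 1380 = 0.3704.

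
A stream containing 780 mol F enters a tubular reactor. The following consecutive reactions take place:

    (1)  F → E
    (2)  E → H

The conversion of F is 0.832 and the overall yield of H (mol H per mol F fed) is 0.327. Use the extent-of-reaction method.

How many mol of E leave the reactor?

394 mol

Conversion of F: F consumed = 1ξ₁ = 0.832 × 780 → ξ₁ = 649 mol.
Yield of H: 1ξ₂ / 780 = 0.327 → ξ₂ = 255.1 mol.
Outlet amounts (n = n₀ + Σ ν·ξ):
  F: 780 − 1(649) = 131
  E: 0 + 1(649) − 1(255.1) = 393.9
  H: 0 + 1(255.1) = 255.1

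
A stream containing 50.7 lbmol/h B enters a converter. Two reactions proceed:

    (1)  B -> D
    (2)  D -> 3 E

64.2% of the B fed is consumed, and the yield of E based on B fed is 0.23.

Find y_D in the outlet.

Conversion of B: B consumed = 1ξ₁ = 0.642 × 50.7 → ξ₁ = 32.55 lbmol/h.
Yield of E: 3ξ₂ / 50.7 = 0.23 → ξ₂ = 3.887 lbmol/h.
Outlet amounts (n = n₀ + Σ ν·ξ):
  B: 50.7 − 1(32.55) = 18.15
  D: 0 + 1(32.55) − 1(3.887) = 28.66
  E: 0 + 3(3.887) = 11.66
Total out = 58.47 lbmol/h; y_D = 28.66 / 58.47 = 0.4902.

0.49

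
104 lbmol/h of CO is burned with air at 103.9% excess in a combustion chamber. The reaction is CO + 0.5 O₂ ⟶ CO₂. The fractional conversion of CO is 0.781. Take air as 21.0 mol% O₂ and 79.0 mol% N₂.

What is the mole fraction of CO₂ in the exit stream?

Stoichiometric O₂ = 0.5 × 104 = 52 lbmol/h; O₂ fed = 52 × 2.039 = 106 lbmol/h.
N₂ fed = 106 × 79/21 = 398.9 lbmol/h.
Fuel reacted = 0.781 × 104 → ξ = 81.22 lbmol/h.
Outlet (n = n₀ + ν ξ):
  CO: 104 − 1(81.22) = 22.78
  O₂: 106 − 0.5(81.22) = 65.42
  N₂: 398.9 (inert)
  CO₂: 0 + 1(81.22) = 81.22
Total out = 568.3 lbmol/h; y_CO₂ = 81.22 / 568.3 = 0.1429.

0.143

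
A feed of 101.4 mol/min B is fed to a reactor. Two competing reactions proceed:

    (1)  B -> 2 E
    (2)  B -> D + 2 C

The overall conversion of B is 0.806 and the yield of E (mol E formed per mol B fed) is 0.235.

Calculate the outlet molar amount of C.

Yield of E: 2ξ₁ / 101.4 = 0.235 → ξ₁ = 11.91 mol/min.
Conversion of B: 1ξ₁ + 1ξ₂ = 0.806 × 101.4 = 81.73 → ξ₂ = 69.81 mol/min.
Outlet amounts (n = n₀ + Σ ν·ξ):
  B: 101.4 − 1(11.91) − 1(69.81) = 19.67
  E: 0 + 2(11.91) = 23.83
  D: 0 + 1(69.81) = 69.81
  C: 0 + 2(69.81) = 139.6

140 mol/min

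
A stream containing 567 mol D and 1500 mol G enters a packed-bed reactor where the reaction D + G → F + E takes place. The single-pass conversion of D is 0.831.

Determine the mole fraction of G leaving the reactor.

D reacted = 0.831 × 567 = 471.2 mol; ν_D = −1, so ξ = 471.2/1 = 471.2 mol.
Outlet amounts (n = n₀ + ν ξ):
  D: 567 − 1(471.2) = 95.82
  G: 1500 − 1(471.2) = 1029
  F: 0 + 1(471.2) = 471.2
  E: 0 + 1(471.2) = 471.2
Total out = 2067 mol; y_G = 1029 / 2067 = 0.4977.

0.498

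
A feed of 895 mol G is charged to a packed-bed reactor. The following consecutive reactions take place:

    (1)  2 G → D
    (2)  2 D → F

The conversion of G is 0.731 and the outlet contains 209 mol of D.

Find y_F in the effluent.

Conversion of G: G consumed = 2ξ₁ = 0.731 × 895 → ξ₁ = 327.1 mol.
D balance: n_D = 0 + 1ξ₁ − 2ξ₂ = 209 → ξ₂ = (1·327.1 − 209)/2 = 59.06 mol.
Outlet amounts (n = n₀ + Σ ν·ξ):
  G: 895 − 2(327.1) = 240.8
  D: 0 + 1(327.1) − 2(59.06) = 209
  F: 0 + 1(59.06) = 59.06
Total out = 508.8 mol; y_F = 59.06 / 508.8 = 0.1161.

0.116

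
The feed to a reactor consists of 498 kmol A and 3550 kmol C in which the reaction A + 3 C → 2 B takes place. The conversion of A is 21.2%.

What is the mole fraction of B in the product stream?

A reacted = 0.212 × 498 = 105.6 kmol; ν_A = −1, so ξ = 105.6/1 = 105.6 kmol.
Outlet amounts (n = n₀ + ν ξ):
  A: 498 − 1(105.6) = 392.4
  C: 3550 − 3(105.6) = 3233
  B: 0 + 2(105.6) = 211.2
Total out = 3837 kmol; y_B = 211.2 / 3837 = 0.05503.

0.055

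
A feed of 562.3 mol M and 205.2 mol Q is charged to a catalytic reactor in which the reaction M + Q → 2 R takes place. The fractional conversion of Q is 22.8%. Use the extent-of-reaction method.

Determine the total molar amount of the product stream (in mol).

767 mol

Q reacted = 0.228 × 205.2 = 46.79 mol; ν_Q = −1, so ξ = 46.79/1 = 46.79 mol.
Outlet amounts (n = n₀ + ν ξ):
  M: 562.3 − 1(46.79) = 515.5
  Q: 205.2 − 1(46.79) = 158.4
  R: 0 + 2(46.79) = 93.57
Total out = 515.5 + 158.4 + 93.57 = 767.5 mol.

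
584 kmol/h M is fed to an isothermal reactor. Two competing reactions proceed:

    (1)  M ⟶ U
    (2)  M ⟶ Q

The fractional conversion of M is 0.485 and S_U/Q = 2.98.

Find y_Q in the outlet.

0.122

Conversion of M: M consumed = 0.485 × 584 = 283.2 kmol/h = 1ξ₁ + 1ξ₂.
Selectivity: 1ξ₁ / (1ξ₂) = 2.98 → ξ₁ = 2.98 ξ₂.
Substitute: (1·2.98 + 1) ξ₂ = 283.2 → ξ₂ = 71.17 kmol/h, ξ₁ = 212.1 kmol/h.
Outlet amounts (n = n₀ + Σ ν·ξ):
  M: 584 − 1(212.1) − 1(71.17) = 300.8
  U: 0 + 1(212.1) = 212.1
  Q: 0 + 1(71.17) = 71.17
Total out = 584 kmol/h; y_Q = 71.17 / 584 = 0.1219.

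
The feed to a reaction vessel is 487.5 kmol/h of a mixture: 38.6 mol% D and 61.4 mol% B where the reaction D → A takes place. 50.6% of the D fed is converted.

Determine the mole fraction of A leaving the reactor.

D reacted = 0.506 × 188.2 = 95.22 kmol/h; ν_D = −1, so ξ = 95.22/1 = 95.22 kmol/h.
Outlet amounts (n = n₀ + ν ξ):
  D: 188.2 − 1(95.22) = 92.96
  A: 0 + 1(95.22) = 95.22
  B: 299.3 (inert)
Total out = 487.5 kmol/h; y_A = 95.22 / 487.5 = 0.1953.

0.195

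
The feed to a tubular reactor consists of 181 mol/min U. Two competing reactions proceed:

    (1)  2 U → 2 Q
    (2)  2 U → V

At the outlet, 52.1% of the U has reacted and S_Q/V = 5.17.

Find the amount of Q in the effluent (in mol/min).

Conversion of U: U consumed = 0.521 × 181 = 94.3 mol/min = 2ξ₁ + 2ξ₂.
Selectivity: 2ξ₁ / (1ξ₂) = 5.17 → ξ₁ = 2.585 ξ₂.
Substitute: (2·2.585 + 2) ξ₂ = 94.3 → ξ₂ = 13.15 mol/min, ξ₁ = 34 mol/min.
Outlet amounts (n = n₀ + Σ ν·ξ):
  U: 181 − 2(34) − 2(13.15) = 86.7
  Q: 0 + 2(34) = 68
  V: 0 + 1(13.15) = 13.15

68 mol/min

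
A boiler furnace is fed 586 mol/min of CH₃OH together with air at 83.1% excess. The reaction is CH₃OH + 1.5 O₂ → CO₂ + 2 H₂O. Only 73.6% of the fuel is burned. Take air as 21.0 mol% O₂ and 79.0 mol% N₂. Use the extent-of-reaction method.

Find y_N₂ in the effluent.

0.715

Stoichiometric O₂ = 1.5 × 586 = 879 mol/min; O₂ fed = 879 × 1.831 = 1609 mol/min.
N₂ fed = 1609 × 79/21 = 6055 mol/min.
Fuel reacted = 0.736 × 586 → ξ = 431.3 mol/min.
Outlet (n = n₀ + ν ξ):
  CH₃OH: 586 − 1(431.3) = 154.7
  O₂: 1609 − 1.5(431.3) = 962.5
  N₂: 6055 (inert)
  CO₂: 0 + 1(431.3) = 431.3
  H₂O: 0 + 2(431.3) = 862.6
Total out = 8466 mol/min; y_N₂ = 6055 / 8466 = 0.7152.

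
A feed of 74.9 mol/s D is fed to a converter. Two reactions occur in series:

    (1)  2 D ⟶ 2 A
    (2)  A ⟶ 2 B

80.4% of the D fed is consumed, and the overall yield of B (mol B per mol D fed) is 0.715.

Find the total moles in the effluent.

102 mol/s

Conversion of D: D consumed = 2ξ₁ = 0.804 × 74.9 → ξ₁ = 30.11 mol/s.
Yield of B: 2ξ₂ / 74.9 = 0.715 → ξ₂ = 26.78 mol/s.
Outlet amounts (n = n₀ + Σ ν·ξ):
  D: 74.9 − 2(30.11) = 14.68
  A: 0 + 2(30.11) − 1(26.78) = 33.44
  B: 0 + 2(26.78) = 53.55
Total out = 14.68 + 33.44 + 53.55 = 101.7 mol/s.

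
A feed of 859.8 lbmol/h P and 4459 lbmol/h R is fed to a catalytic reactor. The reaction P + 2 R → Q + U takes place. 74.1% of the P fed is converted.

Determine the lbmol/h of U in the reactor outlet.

P reacted = 0.741 × 859.8 = 637.1 lbmol/h; ν_P = −1, so ξ = 637.1/1 = 637.1 lbmol/h.
Outlet amounts (n = n₀ + ν ξ):
  P: 859.8 − 1(637.1) = 222.7
  R: 4459 − 2(637.1) = 3185
  Q: 0 + 1(637.1) = 637.1
  U: 0 + 1(637.1) = 637.1

637 lbmol/h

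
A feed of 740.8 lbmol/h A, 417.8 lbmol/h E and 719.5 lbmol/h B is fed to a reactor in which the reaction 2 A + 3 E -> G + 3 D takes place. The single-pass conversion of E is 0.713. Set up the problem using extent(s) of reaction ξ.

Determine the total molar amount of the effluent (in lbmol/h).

E reacted = 0.713 × 417.8 = 297.9 lbmol/h; ν_E = −3, so ξ = 297.9/3 = 99.3 lbmol/h.
Outlet amounts (n = n₀ + ν ξ):
  A: 740.8 − 2(99.3) = 542.2
  E: 417.8 − 3(99.3) = 119.9
  G: 0 + 1(99.3) = 99.3
  D: 0 + 3(99.3) = 297.9
  B: 719.5 (inert)
Total out = 542.2 + 119.9 + 99.3 + 297.9 + 719.5 = 1779 lbmol/h.

1780 lbmol/h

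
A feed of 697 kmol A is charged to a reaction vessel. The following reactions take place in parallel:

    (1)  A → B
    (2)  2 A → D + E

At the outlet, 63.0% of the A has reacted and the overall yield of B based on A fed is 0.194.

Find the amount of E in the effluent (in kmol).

152 kmol

Yield of B: 1ξ₁ / 697 = 0.194 → ξ₁ = 135.2 kmol.
Conversion of A: 1ξ₁ + 2ξ₂ = 0.63 × 697 = 439.1 → ξ₂ = 151.9 kmol.
Outlet amounts (n = n₀ + Σ ν·ξ):
  A: 697 − 1(135.2) − 2(151.9) = 257.9
  B: 0 + 1(135.2) = 135.2
  D: 0 + 1(151.9) = 151.9
  E: 0 + 1(151.9) = 151.9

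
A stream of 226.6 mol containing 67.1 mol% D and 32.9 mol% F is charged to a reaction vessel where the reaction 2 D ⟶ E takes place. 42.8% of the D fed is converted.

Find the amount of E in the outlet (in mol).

D reacted = 0.428 × 152 = 65.08 mol; ν_D = −2, so ξ = 65.08/2 = 32.54 mol.
Outlet amounts (n = n₀ + ν ξ):
  D: 152 − 2(32.54) = 86.97
  E: 0 + 1(32.54) = 32.54
  F: 74.55 (inert)

32.5 mol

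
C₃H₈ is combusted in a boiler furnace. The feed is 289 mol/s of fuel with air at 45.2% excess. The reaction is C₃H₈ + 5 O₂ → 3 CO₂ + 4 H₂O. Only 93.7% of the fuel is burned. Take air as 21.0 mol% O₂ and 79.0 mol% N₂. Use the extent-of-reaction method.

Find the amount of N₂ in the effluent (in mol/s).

Stoichiometric O₂ = 5 × 289 = 1445 mol/s; O₂ fed = 1445 × 1.452 = 2098 mol/s.
N₂ fed = 2098 × 79/21 = 7893 mol/s.
Fuel reacted = 0.937 × 289 → ξ = 270.8 mol/s.
Outlet (n = n₀ + ν ξ):
  C₃H₈: 289 − 1(270.8) = 18.21
  O₂: 2098 − 5(270.8) = 744.2
  N₂: 7893 (inert)
  CO₂: 0 + 3(270.8) = 812.4
  H₂O: 0 + 4(270.8) = 1083

7890 mol/s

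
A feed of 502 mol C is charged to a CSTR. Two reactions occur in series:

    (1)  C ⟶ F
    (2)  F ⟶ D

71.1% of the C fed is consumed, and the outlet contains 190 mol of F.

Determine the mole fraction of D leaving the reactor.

0.333

Conversion of C: C consumed = 1ξ₁ = 0.711 × 502 → ξ₁ = 356.9 mol.
F balance: n_F = 0 + 1ξ₁ − 1ξ₂ = 190 → ξ₂ = (1·356.9 − 190)/1 = 166.9 mol.
Outlet amounts (n = n₀ + Σ ν·ξ):
  C: 502 − 1(356.9) = 145.1
  F: 0 + 1(356.9) − 1(166.9) = 190
  D: 0 + 1(166.9) = 166.9
Total out = 502 mol; y_D = 166.9 / 502 = 0.3325.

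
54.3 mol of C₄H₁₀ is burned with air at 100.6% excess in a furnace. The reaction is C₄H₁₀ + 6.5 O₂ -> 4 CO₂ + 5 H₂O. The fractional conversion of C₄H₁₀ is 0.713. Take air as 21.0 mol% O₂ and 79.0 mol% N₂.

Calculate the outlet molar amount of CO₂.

Stoichiometric O₂ = 6.5 × 54.3 = 352.9 mol; O₂ fed = 352.9 × 2.006 = 708 mol.
N₂ fed = 708 × 79/21 = 2663 mol.
Fuel reacted = 0.713 × 54.3 → ξ = 38.72 mol.
Outlet (n = n₀ + ν ξ):
  C₄H₁₀: 54.3 − 1(38.72) = 15.58
  O₂: 708 − 6.5(38.72) = 456.4
  N₂: 2663 (inert)
  CO₂: 0 + 4(38.72) = 154.9
  H₂O: 0 + 5(38.72) = 193.6

155 mol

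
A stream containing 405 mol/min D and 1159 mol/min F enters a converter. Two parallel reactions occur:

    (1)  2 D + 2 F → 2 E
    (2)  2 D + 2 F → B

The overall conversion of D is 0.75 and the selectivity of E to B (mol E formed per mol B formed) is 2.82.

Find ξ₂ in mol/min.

ξ₂ = 63 mol/min

Conversion of D: D consumed = 0.75 × 405 = 303.8 mol/min = 2ξ₁ + 2ξ₂.
Selectivity: 2ξ₁ / (1ξ₂) = 2.82 → ξ₁ = 1.41 ξ₂.
Substitute: (2·1.41 + 2) ξ₂ = 303.8 → ξ₂ = 63.02 mol/min, ξ₁ = 88.86 mol/min.
Outlet amounts (n = n₀ + Σ ν·ξ):
  D: 405 − 2(88.86) − 2(63.02) = 101.3
  F: 1159 − 2(88.86) − 2(63.02) = 855.2
  E: 0 + 2(88.86) = 177.7
  B: 0 + 1(63.02) = 63.02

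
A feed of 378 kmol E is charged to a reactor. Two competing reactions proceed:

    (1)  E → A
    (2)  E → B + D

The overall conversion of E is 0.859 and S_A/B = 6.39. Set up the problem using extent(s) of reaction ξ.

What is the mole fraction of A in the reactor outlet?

0.665

Conversion of E: E consumed = 0.859 × 378 = 324.7 kmol = 1ξ₁ + 1ξ₂.
Selectivity: 1ξ₁ / (1ξ₂) = 6.39 → ξ₁ = 6.39 ξ₂.
Substitute: (1·6.39 + 1) ξ₂ = 324.7 → ξ₂ = 43.94 kmol, ξ₁ = 280.8 kmol.
Outlet amounts (n = n₀ + Σ ν·ξ):
  E: 378 − 1(280.8) − 1(43.94) = 53.3
  A: 0 + 1(280.8) = 280.8
  B: 0 + 1(43.94) = 43.94
  D: 0 + 1(43.94) = 43.94
Total out = 421.9 kmol; y_A = 280.8 / 421.9 = 0.6654.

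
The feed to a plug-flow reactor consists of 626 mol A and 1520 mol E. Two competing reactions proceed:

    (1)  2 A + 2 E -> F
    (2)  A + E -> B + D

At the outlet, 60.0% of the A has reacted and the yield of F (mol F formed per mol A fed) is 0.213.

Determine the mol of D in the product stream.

Yield of F: 1ξ₁ / 626 = 0.213 → ξ₁ = 133.3 mol.
Conversion of A: 2ξ₁ + 1ξ₂ = 0.6 × 626 = 375.6 → ξ₂ = 108.9 mol.
Outlet amounts (n = n₀ + Σ ν·ξ):
  A: 626 − 2(133.3) − 1(108.9) = 250.4
  E: 1520 − 2(133.3) − 1(108.9) = 1144
  F: 0 + 1(133.3) = 133.3
  B: 0 + 1(108.9) = 108.9
  D: 0 + 1(108.9) = 108.9

109 mol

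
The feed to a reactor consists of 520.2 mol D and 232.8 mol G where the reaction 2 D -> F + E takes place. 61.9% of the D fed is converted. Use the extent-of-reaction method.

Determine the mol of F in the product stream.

161 mol

D reacted = 0.619 × 520.2 = 322 mol; ν_D = −2, so ξ = 322/2 = 161 mol.
Outlet amounts (n = n₀ + ν ξ):
  D: 520.2 − 2(161) = 198.2
  F: 0 + 1(161) = 161
  E: 0 + 1(161) = 161
  G: 232.8 (inert)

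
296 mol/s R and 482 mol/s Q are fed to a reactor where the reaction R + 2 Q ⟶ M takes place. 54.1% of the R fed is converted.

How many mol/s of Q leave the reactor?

R reacted = 0.541 × 296 = 160.1 mol/s; ν_R = −1, so ξ = 160.1/1 = 160.1 mol/s.
Outlet amounts (n = n₀ + ν ξ):
  R: 296 − 1(160.1) = 135.9
  Q: 482 − 2(160.1) = 161.7
  M: 0 + 1(160.1) = 160.1

162 mol/s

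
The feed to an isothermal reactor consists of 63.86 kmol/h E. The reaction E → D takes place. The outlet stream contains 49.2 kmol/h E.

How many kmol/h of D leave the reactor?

14.7 kmol/h

For E: n = n₀ − 1ξ → 49.2 = 63.86 − 1ξ, giving ξ = 14.66 kmol/h.
Outlet amounts (n = n₀ + ν ξ):
  E: 63.86 − 1(14.66) = 49.2
  D: 0 + 1(14.66) = 14.66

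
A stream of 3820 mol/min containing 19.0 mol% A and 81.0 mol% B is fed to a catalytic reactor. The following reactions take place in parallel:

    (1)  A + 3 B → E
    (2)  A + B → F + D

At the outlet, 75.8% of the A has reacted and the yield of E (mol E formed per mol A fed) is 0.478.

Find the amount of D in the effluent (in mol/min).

203 mol/min

Yield of E: 1ξ₁ / 725.8 = 0.478 → ξ₁ = 346.9 mol/min.
Conversion of A: 1ξ₁ + 1ξ₂ = 0.758 × 725.8 = 550.2 → ξ₂ = 203.2 mol/min.
Outlet amounts (n = n₀ + Σ ν·ξ):
  A: 725.8 − 1(346.9) − 1(203.2) = 175.6
  B: 3094 − 3(346.9) − 1(203.2) = 1850
  E: 0 + 1(346.9) = 346.9
  F: 0 + 1(203.2) = 203.2
  D: 0 + 1(203.2) = 203.2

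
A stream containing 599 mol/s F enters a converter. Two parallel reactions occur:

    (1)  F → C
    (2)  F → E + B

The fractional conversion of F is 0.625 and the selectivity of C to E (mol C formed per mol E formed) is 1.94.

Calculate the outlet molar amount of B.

Conversion of F: F consumed = 0.625 × 599 = 374.4 mol/s = 1ξ₁ + 1ξ₂.
Selectivity: 1ξ₁ / (1ξ₂) = 1.94 → ξ₁ = 1.94 ξ₂.
Substitute: (1·1.94 + 1) ξ₂ = 374.4 → ξ₂ = 127.3 mol/s, ξ₁ = 247 mol/s.
Outlet amounts (n = n₀ + Σ ν·ξ):
  F: 599 − 1(247) − 1(127.3) = 224.6
  C: 0 + 1(247) = 247
  E: 0 + 1(127.3) = 127.3
  B: 0 + 1(127.3) = 127.3

127 mol/s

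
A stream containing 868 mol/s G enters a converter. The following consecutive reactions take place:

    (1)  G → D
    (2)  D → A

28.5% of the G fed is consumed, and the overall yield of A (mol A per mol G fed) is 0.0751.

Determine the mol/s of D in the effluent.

182 mol/s

Conversion of G: G consumed = 1ξ₁ = 0.285 × 868 → ξ₁ = 247.4 mol/s.
Yield of A: 1ξ₂ / 868 = 0.0751 → ξ₂ = 65.19 mol/s.
Outlet amounts (n = n₀ + Σ ν·ξ):
  G: 868 − 1(247.4) = 620.6
  D: 0 + 1(247.4) − 1(65.19) = 182.2
  A: 0 + 1(65.19) = 65.19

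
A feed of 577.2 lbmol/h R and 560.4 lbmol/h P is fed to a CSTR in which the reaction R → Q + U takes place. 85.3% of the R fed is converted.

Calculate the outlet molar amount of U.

492 lbmol/h

R reacted = 0.853 × 577.2 = 492.4 lbmol/h; ν_R = −1, so ξ = 492.4/1 = 492.4 lbmol/h.
Outlet amounts (n = n₀ + ν ξ):
  R: 577.2 − 1(492.4) = 84.85
  Q: 0 + 1(492.4) = 492.4
  U: 0 + 1(492.4) = 492.4
  P: 560.4 (inert)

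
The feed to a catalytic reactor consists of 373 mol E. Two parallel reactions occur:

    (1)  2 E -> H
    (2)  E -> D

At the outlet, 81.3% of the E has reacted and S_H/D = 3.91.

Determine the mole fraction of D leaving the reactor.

Conversion of E: E consumed = 0.813 × 373 = 303.2 mol = 2ξ₁ + 1ξ₂.
Selectivity: 1ξ₁ / (1ξ₂) = 3.91 → ξ₁ = 3.91 ξ₂.
Substitute: (2·3.91 + 1) ξ₂ = 303.2 → ξ₂ = 34.38 mol, ξ₁ = 134.4 mol.
Outlet amounts (n = n₀ + Σ ν·ξ):
  E: 373 − 2(134.4) − 1(34.38) = 69.75
  H: 0 + 1(134.4) = 134.4
  D: 0 + 1(34.38) = 34.38
Total out = 238.6 mol; y_D = 34.38 / 238.6 = 0.1441.

0.144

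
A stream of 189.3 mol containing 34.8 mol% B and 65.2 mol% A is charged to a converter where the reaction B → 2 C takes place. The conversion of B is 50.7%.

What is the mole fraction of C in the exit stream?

0.3

B reacted = 0.507 × 65.88 = 33.4 mol; ν_B = −1, so ξ = 33.4/1 = 33.4 mol.
Outlet amounts (n = n₀ + ν ξ):
  B: 65.88 − 1(33.4) = 32.48
  C: 0 + 2(33.4) = 66.8
  A: 123.4 (inert)
Total out = 222.7 mol; y_C = 66.8 / 222.7 = 0.3.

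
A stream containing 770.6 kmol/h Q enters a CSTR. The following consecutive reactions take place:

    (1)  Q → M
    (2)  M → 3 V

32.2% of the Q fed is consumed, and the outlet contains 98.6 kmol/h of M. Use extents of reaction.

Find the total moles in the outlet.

Conversion of Q: Q consumed = 1ξ₁ = 0.322 × 770.6 → ξ₁ = 248.1 kmol/h.
M balance: n_M = 0 + 1ξ₁ − 1ξ₂ = 98.6 → ξ₂ = (1·248.1 − 98.6)/1 = 149.5 kmol/h.
Outlet amounts (n = n₀ + Σ ν·ξ):
  Q: 770.6 − 1(248.1) = 522.5
  M: 0 + 1(248.1) − 1(149.5) = 98.6
  V: 0 + 3(149.5) = 448.6
Total out = 522.5 + 98.6 + 448.6 = 1070 kmol/h.

1070 kmol/h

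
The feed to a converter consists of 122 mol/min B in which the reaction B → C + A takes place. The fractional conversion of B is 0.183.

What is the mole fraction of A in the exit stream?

0.155

B reacted = 0.183 × 122 = 22.33 mol/min; ν_B = −1, so ξ = 22.33/1 = 22.33 mol/min.
Outlet amounts (n = n₀ + ν ξ):
  B: 122 − 1(22.33) = 99.67
  C: 0 + 1(22.33) = 22.33
  A: 0 + 1(22.33) = 22.33
Total out = 144.3 mol/min; y_A = 22.33 / 144.3 = 0.1547.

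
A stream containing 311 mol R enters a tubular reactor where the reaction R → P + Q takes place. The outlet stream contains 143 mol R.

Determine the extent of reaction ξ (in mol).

For R: n = n₀ − 1ξ → 143 = 311 − 1ξ, giving ξ = 168 mol.
Outlet amounts (n = n₀ + ν ξ):
  R: 311 − 1(168) = 143
  P: 0 + 1(168) = 168
  Q: 0 + 1(168) = 168

ξ = 168 mol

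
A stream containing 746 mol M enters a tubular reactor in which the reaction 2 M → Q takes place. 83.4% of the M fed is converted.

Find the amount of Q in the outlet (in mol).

M reacted = 0.834 × 746 = 622.2 mol; ν_M = −2, so ξ = 622.2/2 = 311.1 mol.
Outlet amounts (n = n₀ + ν ξ):
  M: 746 − 2(311.1) = 123.8
  Q: 0 + 1(311.1) = 311.1

311 mol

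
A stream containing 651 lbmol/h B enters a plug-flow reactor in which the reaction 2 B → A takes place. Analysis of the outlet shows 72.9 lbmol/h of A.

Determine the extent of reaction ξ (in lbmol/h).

ξ = 72.9 lbmol/h

For A: n = n₀ + 1ξ → 72.9 = 0 + 1ξ, giving ξ = 72.9 lbmol/h.
Outlet amounts (n = n₀ + ν ξ):
  B: 651 − 2(72.9) = 505.2
  A: 0 + 1(72.9) = 72.9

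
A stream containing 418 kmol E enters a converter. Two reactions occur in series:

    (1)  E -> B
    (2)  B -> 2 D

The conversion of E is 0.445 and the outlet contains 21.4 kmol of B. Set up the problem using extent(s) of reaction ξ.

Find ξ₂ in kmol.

ξ₂ = 165 kmol

Conversion of E: E consumed = 1ξ₁ = 0.445 × 418 → ξ₁ = 186 kmol.
B balance: n_B = 0 + 1ξ₁ − 1ξ₂ = 21.4 → ξ₂ = (1·186 − 21.4)/1 = 164.6 kmol.
Outlet amounts (n = n₀ + Σ ν·ξ):
  E: 418 − 1(186) = 232
  B: 0 + 1(186) − 1(164.6) = 21.4
  D: 0 + 2(164.6) = 329.2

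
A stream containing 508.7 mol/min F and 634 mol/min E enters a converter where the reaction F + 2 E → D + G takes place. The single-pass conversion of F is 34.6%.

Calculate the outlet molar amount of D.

176 mol/min

F reacted = 0.346 × 508.7 = 176 mol/min; ν_F = −1, so ξ = 176/1 = 176 mol/min.
Outlet amounts (n = n₀ + ν ξ):
  F: 508.7 − 1(176) = 332.7
  E: 634 − 2(176) = 282
  D: 0 + 1(176) = 176
  G: 0 + 1(176) = 176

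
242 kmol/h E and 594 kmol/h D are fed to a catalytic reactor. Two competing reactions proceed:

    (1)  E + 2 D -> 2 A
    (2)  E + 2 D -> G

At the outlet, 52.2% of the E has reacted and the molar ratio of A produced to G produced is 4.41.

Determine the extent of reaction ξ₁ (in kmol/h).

ξ₁ = 86.9 kmol/h

Conversion of E: E consumed = 0.522 × 242 = 126.3 kmol/h = 1ξ₁ + 1ξ₂.
Selectivity: 2ξ₁ / (1ξ₂) = 4.41 → ξ₁ = 2.205 ξ₂.
Substitute: (1·2.205 + 1) ξ₂ = 126.3 → ξ₂ = 39.41 kmol/h, ξ₁ = 86.91 kmol/h.
Outlet amounts (n = n₀ + Σ ν·ξ):
  E: 242 − 1(86.91) − 1(39.41) = 115.7
  D: 594 − 2(86.91) − 2(39.41) = 341.4
  A: 0 + 2(86.91) = 173.8
  G: 0 + 1(39.41) = 39.41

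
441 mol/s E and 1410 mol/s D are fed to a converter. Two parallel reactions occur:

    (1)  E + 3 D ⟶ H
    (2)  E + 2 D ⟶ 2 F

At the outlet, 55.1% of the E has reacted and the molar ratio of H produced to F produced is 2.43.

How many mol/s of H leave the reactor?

Conversion of E: E consumed = 0.551 × 441 = 243 mol/s = 1ξ₁ + 1ξ₂.
Selectivity: 1ξ₁ / (2ξ₂) = 2.43 → ξ₁ = 4.86 ξ₂.
Substitute: (1·4.86 + 1) ξ₂ = 243 → ξ₂ = 41.47 mol/s, ξ₁ = 201.5 mol/s.
Outlet amounts (n = n₀ + Σ ν·ξ):
  E: 441 − 1(201.5) − 1(41.47) = 198
  D: 1410 − 3(201.5) − 2(41.47) = 722.5
  H: 0 + 1(201.5) = 201.5
  F: 0 + 2(41.47) = 82.93

202 mol/s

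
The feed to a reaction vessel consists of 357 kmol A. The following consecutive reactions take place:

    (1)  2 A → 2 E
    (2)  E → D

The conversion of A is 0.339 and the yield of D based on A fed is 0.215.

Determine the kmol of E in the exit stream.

Conversion of A: A consumed = 2ξ₁ = 0.339 × 357 → ξ₁ = 60.51 kmol.
Yield of D: 1ξ₂ / 357 = 0.215 → ξ₂ = 76.75 kmol.
Outlet amounts (n = n₀ + Σ ν·ξ):
  A: 357 − 2(60.51) = 236
  E: 0 + 2(60.51) − 1(76.75) = 44.27
  D: 0 + 1(76.75) = 76.75

44.3 kmol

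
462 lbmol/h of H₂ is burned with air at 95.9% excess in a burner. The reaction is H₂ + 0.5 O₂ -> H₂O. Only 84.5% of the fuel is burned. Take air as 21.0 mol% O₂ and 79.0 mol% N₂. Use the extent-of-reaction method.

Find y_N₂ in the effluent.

0.703

Stoichiometric O₂ = 0.5 × 462 = 231 lbmol/h; O₂ fed = 231 × 1.959 = 452.5 lbmol/h.
N₂ fed = 452.5 × 79/21 = 1702 lbmol/h.
Fuel reacted = 0.845 × 462 → ξ = 390.4 lbmol/h.
Outlet (n = n₀ + ν ξ):
  H₂: 462 − 1(390.4) = 71.61
  O₂: 452.5 − 0.5(390.4) = 257.3
  N₂: 1702 (inert)
  H₂O: 0 + 1(390.4) = 390.4
Total out = 2422 lbmol/h; y_N₂ = 1702 / 2422 = 0.703.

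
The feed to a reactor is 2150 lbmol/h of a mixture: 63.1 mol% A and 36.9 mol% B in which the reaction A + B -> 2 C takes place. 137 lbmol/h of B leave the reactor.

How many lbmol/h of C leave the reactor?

For B: n = n₀ − 1ξ → 137 = 793.4 − 1ξ, giving ξ = 656.4 lbmol/h.
Outlet amounts (n = n₀ + ν ξ):
  A: 1357 − 1(656.4) = 700.3
  B: 793.4 − 1(656.4) = 137
  C: 0 + 2(656.4) = 1313

1310 lbmol/h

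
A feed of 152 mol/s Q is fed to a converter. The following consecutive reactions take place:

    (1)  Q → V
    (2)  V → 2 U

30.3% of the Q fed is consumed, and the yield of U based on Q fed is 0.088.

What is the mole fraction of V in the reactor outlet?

Conversion of Q: Q consumed = 1ξ₁ = 0.303 × 152 → ξ₁ = 46.06 mol/s.
Yield of U: 2ξ₂ / 152 = 0.088 → ξ₂ = 6.688 mol/s.
Outlet amounts (n = n₀ + Σ ν·ξ):
  Q: 152 − 1(46.06) = 105.9
  V: 0 + 1(46.06) − 1(6.688) = 39.37
  U: 0 + 2(6.688) = 13.38
Total out = 158.7 mol/s; y_V = 39.37 / 158.7 = 0.2481.

0.248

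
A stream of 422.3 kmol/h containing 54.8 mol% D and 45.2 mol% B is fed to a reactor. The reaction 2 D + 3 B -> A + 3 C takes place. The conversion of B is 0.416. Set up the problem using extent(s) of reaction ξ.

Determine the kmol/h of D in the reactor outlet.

178 kmol/h

B reacted = 0.416 × 190.9 = 79.41 kmol/h; ν_B = −3, so ξ = 79.41/3 = 26.47 kmol/h.
Outlet amounts (n = n₀ + ν ξ):
  D: 231.4 − 2(26.47) = 178.5
  B: 190.9 − 3(26.47) = 111.5
  A: 0 + 1(26.47) = 26.47
  C: 0 + 3(26.47) = 79.41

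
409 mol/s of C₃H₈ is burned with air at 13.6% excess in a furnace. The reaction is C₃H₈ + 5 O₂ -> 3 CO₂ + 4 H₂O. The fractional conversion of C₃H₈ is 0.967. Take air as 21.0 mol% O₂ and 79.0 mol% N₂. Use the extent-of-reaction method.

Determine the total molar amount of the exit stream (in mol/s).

11900 mol/s

Stoichiometric O₂ = 5 × 409 = 2045 mol/s; O₂ fed = 2045 × 1.136 = 2323 mol/s.
N₂ fed = 2323 × 79/21 = 8739 mol/s.
Fuel reacted = 0.967 × 409 → ξ = 395.5 mol/s.
Outlet (n = n₀ + ν ξ):
  C₃H₈: 409 − 1(395.5) = 13.5
  O₂: 2323 − 5(395.5) = 345.6
  N₂: 8739 (inert)
  CO₂: 0 + 3(395.5) = 1187
  H₂O: 0 + 4(395.5) = 1582
Total out = 13.5 + 345.6 + 8739 + 1187 + 1582 = 11870 mol/s.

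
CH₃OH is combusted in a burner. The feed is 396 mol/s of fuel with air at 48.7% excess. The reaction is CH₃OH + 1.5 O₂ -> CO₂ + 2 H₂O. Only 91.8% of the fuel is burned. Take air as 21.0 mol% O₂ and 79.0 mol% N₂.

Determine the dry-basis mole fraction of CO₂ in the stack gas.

0.0896

Stoichiometric O₂ = 1.5 × 396 = 594 mol/s; O₂ fed = 594 × 1.487 = 883.3 mol/s.
N₂ fed = 883.3 × 79/21 = 3323 mol/s.
Fuel reacted = 0.918 × 396 → ξ = 363.5 mol/s.
Outlet (n = n₀ + ν ξ):
  CH₃OH: 396 − 1(363.5) = 32.47
  O₂: 883.3 − 1.5(363.5) = 338
  N₂: 3323 (inert)
  CO₂: 0 + 1(363.5) = 363.5
  H₂O: 0 + 2(363.5) = 727.1
Dry total = 4057 mol/s; y_CO₂ (dry) = 363.5 / 4057 = 0.08961.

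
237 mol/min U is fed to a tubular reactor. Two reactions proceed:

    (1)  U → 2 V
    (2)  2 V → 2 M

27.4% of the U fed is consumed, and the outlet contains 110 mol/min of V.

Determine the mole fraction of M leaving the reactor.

0.0658

Conversion of U: U consumed = 1ξ₁ = 0.274 × 237 → ξ₁ = 64.94 mol/min.
V balance: n_V = 0 + 2ξ₁ − 2ξ₂ = 110 → ξ₂ = (2·64.94 − 110)/2 = 9.938 mol/min.
Outlet amounts (n = n₀ + Σ ν·ξ):
  U: 237 − 1(64.94) = 172.1
  V: 0 + 2(64.94) − 2(9.938) = 110
  M: 0 + 2(9.938) = 19.88
Total out = 301.9 mol/min; y_M = 19.88 / 301.9 = 0.06583.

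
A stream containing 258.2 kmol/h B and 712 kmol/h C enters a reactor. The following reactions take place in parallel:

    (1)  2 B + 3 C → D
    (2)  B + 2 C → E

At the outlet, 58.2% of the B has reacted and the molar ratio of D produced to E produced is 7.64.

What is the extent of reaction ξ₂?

ξ₂ = 9.23 kmol/h

Conversion of B: B consumed = 0.582 × 258.2 = 150.3 kmol/h = 2ξ₁ + 1ξ₂.
Selectivity: 1ξ₁ / (1ξ₂) = 7.64 → ξ₁ = 7.64 ξ₂.
Substitute: (2·7.64 + 1) ξ₂ = 150.3 → ξ₂ = 9.23 kmol/h, ξ₁ = 70.52 kmol/h.
Outlet amounts (n = n₀ + Σ ν·ξ):
  B: 258.2 − 2(70.52) − 1(9.23) = 107.9
  C: 712 − 3(70.52) − 2(9.23) = 482
  D: 0 + 1(70.52) = 70.52
  E: 0 + 1(9.23) = 9.23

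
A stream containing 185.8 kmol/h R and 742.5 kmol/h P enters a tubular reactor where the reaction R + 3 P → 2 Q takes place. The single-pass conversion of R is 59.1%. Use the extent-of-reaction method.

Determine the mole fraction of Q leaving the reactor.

0.31

R reacted = 0.591 × 185.8 = 109.8 kmol/h; ν_R = −1, so ξ = 109.8/1 = 109.8 kmol/h.
Outlet amounts (n = n₀ + ν ξ):
  R: 185.8 − 1(109.8) = 75.99
  P: 742.5 − 3(109.8) = 413.1
  Q: 0 + 2(109.8) = 219.6
Total out = 708.7 kmol/h; y_Q = 219.6 / 708.7 = 0.3099.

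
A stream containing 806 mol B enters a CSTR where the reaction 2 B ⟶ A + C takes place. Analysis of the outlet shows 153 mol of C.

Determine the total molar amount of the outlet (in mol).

For C: n = n₀ + 1ξ → 153 = 0 + 1ξ, giving ξ = 153 mol.
Outlet amounts (n = n₀ + ν ξ):
  B: 806 − 2(153) = 500
  A: 0 + 1(153) = 153
  C: 0 + 1(153) = 153
Total out = 500 + 153 + 153 = 806 mol.

806 mol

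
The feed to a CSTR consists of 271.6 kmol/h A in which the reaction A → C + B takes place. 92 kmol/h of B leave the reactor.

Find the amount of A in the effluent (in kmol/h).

180 kmol/h

For B: n = n₀ + 1ξ → 92 = 0 + 1ξ, giving ξ = 92 kmol/h.
Outlet amounts (n = n₀ + ν ξ):
  A: 271.6 − 1(92) = 179.6
  C: 0 + 1(92) = 92
  B: 0 + 1(92) = 92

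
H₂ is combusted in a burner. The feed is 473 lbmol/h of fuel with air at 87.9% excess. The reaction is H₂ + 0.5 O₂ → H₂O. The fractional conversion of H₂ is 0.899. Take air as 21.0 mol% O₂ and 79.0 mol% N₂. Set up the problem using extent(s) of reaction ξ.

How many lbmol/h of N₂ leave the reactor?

1670 lbmol/h

Stoichiometric O₂ = 0.5 × 473 = 236.5 lbmol/h; O₂ fed = 236.5 × 1.879 = 444.4 lbmol/h.
N₂ fed = 444.4 × 79/21 = 1672 lbmol/h.
Fuel reacted = 0.899 × 473 → ξ = 425.2 lbmol/h.
Outlet (n = n₀ + ν ξ):
  H₂: 473 − 1(425.2) = 47.77
  O₂: 444.4 − 0.5(425.2) = 231.8
  N₂: 1672 (inert)
  H₂O: 0 + 1(425.2) = 425.2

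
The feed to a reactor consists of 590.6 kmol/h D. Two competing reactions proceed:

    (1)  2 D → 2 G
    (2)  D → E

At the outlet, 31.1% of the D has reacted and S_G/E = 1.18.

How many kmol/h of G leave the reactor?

99.4 kmol/h

Conversion of D: D consumed = 0.311 × 590.6 = 183.7 kmol/h = 2ξ₁ + 1ξ₂.
Selectivity: 2ξ₁ / (1ξ₂) = 1.18 → ξ₁ = 0.59 ξ₂.
Substitute: (2·0.59 + 1) ξ₂ = 183.7 → ξ₂ = 84.26 kmol/h, ξ₁ = 49.71 kmol/h.
Outlet amounts (n = n₀ + Σ ν·ξ):
  D: 590.6 − 2(49.71) − 1(84.26) = 406.9
  G: 0 + 2(49.71) = 99.42
  E: 0 + 1(84.26) = 84.26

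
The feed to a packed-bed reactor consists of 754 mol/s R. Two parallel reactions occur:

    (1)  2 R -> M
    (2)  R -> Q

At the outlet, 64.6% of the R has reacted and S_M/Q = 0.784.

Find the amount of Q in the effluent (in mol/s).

Conversion of R: R consumed = 0.646 × 754 = 487.1 mol/s = 2ξ₁ + 1ξ₂.
Selectivity: 1ξ₁ / (1ξ₂) = 0.784 → ξ₁ = 0.784 ξ₂.
Substitute: (2·0.784 + 1) ξ₂ = 487.1 → ξ₂ = 189.7 mol/s, ξ₁ = 148.7 mol/s.
Outlet amounts (n = n₀ + Σ ν·ξ):
  R: 754 − 2(148.7) − 1(189.7) = 266.9
  M: 0 + 1(148.7) = 148.7
  Q: 0 + 1(189.7) = 189.7

190 mol/s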